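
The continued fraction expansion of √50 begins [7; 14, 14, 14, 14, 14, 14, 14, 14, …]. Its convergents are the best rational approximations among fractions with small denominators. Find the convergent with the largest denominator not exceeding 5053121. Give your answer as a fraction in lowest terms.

List convergents until the denominator exceeds the bound:
a_0 = 7: 7/1  (≤ bound)
a_1 = 14: 99/14  (≤ bound)
a_2 = 14: 1393/197  (≤ bound)
a_3 = 14: 19601/2772  (≤ bound)
a_4 = 14: 275807/39005  (≤ bound)
a_5 = 14: 3880899/548842  (≤ bound)
a_6 = 14: 54608393/7722793  (> 5053121, stop)

3880899/548842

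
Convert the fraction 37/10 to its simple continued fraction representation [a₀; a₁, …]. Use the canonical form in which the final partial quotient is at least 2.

[3; 1, 2, 3]

⌊37/10⌋ = 3, remainder 7
⌊10/7⌋ = 1, remainder 3
⌊7/3⌋ = 2, remainder 1
⌊3/1⌋ = 3, remainder 0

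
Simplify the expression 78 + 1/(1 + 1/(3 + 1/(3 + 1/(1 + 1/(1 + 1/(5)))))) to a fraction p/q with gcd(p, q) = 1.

a_0 = 78: 78/1
a_1 = 1: 79/1
a_2 = 3: 315/4
a_3 = 3: 1024/13
a_4 = 1: 1339/17
a_5 = 1: 2363/30
a_6 = 5: 13154/167

13154/167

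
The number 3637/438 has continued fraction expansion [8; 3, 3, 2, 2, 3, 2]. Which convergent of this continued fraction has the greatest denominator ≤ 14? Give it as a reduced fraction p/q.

List convergents until the denominator exceeds the bound:
a_0 = 8: 8/1  (≤ bound)
a_1 = 3: 25/3  (≤ bound)
a_2 = 3: 83/10  (≤ bound)
a_3 = 2: 191/23  (> 14, stop)

83/10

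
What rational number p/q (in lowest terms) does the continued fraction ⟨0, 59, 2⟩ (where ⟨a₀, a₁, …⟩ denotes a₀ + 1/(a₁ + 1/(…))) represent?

2/119

Start with 2.
59 + 1/(2/1) = 59 + 1/2 = 119/2
0 + 1/(119/2) = 0 + 2/119 = 2/119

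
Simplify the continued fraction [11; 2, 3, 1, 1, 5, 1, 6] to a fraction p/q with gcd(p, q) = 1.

8224/719

a_0 = 11: 11/1
a_1 = 2: 23/2
a_2 = 3: 80/7
a_3 = 1: 103/9
a_4 = 1: 183/16
a_5 = 5: 1018/89
a_6 = 1: 1201/105
a_7 = 6: 8224/719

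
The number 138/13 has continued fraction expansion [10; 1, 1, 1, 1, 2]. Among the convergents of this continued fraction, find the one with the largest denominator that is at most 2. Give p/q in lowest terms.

a_0 = 10: 10/1  (≤ bound)
a_1 = 1: 11/1  (≤ bound)
a_2 = 1: 21/2  (≤ bound)
a_3 = 1: 32/3  (> 2, stop)

21/2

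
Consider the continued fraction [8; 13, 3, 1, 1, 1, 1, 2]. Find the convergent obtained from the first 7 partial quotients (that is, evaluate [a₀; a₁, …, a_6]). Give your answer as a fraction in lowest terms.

Build up convergents one term at a time:
a_0 = 8: 8/1
a_1 = 13: 105/13
a_2 = 3: 323/40
a_3 = 1: 428/53
a_4 = 1: 751/93
a_5 = 1: 1179/146
a_6 = 1: 1930/239

1930/239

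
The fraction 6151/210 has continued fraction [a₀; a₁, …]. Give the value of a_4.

1

Repeatedly divide and take the remainder:
⌊6151/210⌋ = 29, remainder 61
⌊210/61⌋ = 3, remainder 27
⌊61/27⌋ = 2, remainder 7
⌊27/7⌋ = 3, remainder 6
⌊7/6⌋ = 1, remainder 1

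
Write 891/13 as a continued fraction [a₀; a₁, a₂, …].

Repeatedly divide and take the remainder:
⌊891/13⌋ = 68, remainder 7
⌊13/7⌋ = 1, remainder 6
⌊7/6⌋ = 1, remainder 1
⌊6/1⌋ = 6, remainder 0

[68; 1, 1, 6]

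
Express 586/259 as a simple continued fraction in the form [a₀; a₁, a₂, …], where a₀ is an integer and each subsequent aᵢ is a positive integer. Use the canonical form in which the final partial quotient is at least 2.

586 ÷ 259 → quotient 2, remainder 68
259 ÷ 68 → quotient 3, remainder 55
68 ÷ 55 → quotient 1, remainder 13
55 ÷ 13 → quotient 4, remainder 3
13 ÷ 3 → quotient 4, remainder 1
3 ÷ 1 → quotient 3, remainder 0

[2; 3, 1, 4, 4, 3]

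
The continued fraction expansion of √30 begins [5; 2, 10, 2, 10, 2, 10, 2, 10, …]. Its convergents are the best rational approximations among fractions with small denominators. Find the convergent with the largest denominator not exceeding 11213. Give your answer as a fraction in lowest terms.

55435/10121

List convergents until the denominator exceeds the bound:
a_0 = 5: 5/1  (≤ bound)
a_1 = 2: 11/2  (≤ bound)
a_2 = 10: 115/21  (≤ bound)
a_3 = 2: 241/44  (≤ bound)
a_4 = 10: 2525/461  (≤ bound)
a_5 = 2: 5291/966  (≤ bound)
a_6 = 10: 55435/10121  (≤ bound)
a_7 = 2: 116161/21208  (> 11213, stop)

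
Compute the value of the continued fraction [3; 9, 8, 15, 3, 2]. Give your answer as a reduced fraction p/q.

24485/7874

Work from the innermost term outward:
Start with 2.
3 + 1/(2/1) = 3 + 1/2 = 7/2
15 + 1/(7/2) = 15 + 2/7 = 107/7
8 + 1/(107/7) = 8 + 7/107 = 863/107
9 + 1/(863/107) = 9 + 107/863 = 7874/863
3 + 1/(7874/863) = 3 + 863/7874 = 24485/7874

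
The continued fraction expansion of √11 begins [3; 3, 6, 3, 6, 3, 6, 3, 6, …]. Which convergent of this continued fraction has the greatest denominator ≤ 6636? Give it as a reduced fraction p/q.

3970/1197

a_0 = 3: 3/1  (≤ bound)
a_1 = 3: 10/3  (≤ bound)
a_2 = 6: 63/19  (≤ bound)
a_3 = 3: 199/60  (≤ bound)
a_4 = 6: 1257/379  (≤ bound)
a_5 = 3: 3970/1197  (≤ bound)
a_6 = 6: 25077/7561  (> 6636, stop)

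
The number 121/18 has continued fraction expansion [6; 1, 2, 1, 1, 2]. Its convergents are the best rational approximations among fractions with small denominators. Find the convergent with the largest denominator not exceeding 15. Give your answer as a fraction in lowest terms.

a_0 = 6: 6/1  (≤ bound)
a_1 = 1: 7/1  (≤ bound)
a_2 = 2: 20/3  (≤ bound)
a_3 = 1: 27/4  (≤ bound)
a_4 = 1: 47/7  (≤ bound)
a_5 = 2: 121/18  (> 15, stop)

47/7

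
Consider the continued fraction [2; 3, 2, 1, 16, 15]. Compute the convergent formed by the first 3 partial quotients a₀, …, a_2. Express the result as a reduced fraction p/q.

Start with 2.
3 + 1/(2/1) = 3 + 1/2 = 7/2
2 + 1/(7/2) = 2 + 2/7 = 16/7

16/7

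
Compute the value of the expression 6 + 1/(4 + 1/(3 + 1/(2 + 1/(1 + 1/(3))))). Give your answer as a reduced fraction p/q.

Use the convergent recurrence hₖ = aₖ·hₖ₋₁ + hₖ₋₂ (and likewise for the denominators kₖ):
a_0 = 6: 6/1
a_1 = 4: 25/4
a_2 = 3: 81/13
a_3 = 2: 187/30
a_4 = 1: 268/43
a_5 = 3: 991/159

991/159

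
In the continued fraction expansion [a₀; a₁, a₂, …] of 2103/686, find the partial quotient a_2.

2103 = 3·686 + 45, so a_0 = 3
686 = 15·45 + 11, so a_1 = 15
45 = 4·11 + 1, so a_2 = 4

4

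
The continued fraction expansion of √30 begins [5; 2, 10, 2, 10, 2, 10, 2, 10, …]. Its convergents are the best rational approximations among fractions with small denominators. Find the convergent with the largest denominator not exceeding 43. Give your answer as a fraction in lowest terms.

115/21

List convergents until the denominator exceeds the bound:
a_0 = 5: 5/1  (≤ bound)
a_1 = 2: 11/2  (≤ bound)
a_2 = 10: 115/21  (≤ bound)
a_3 = 2: 241/44  (> 43, stop)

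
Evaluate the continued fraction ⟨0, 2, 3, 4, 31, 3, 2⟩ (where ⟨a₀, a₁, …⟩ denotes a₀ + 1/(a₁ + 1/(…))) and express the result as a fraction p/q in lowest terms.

2868/6619

Start with 2.
3 + 1/(2/1) = 3 + 1/2 = 7/2
31 + 1/(7/2) = 31 + 2/7 = 219/7
4 + 1/(219/7) = 4 + 7/219 = 883/219
3 + 1/(883/219) = 3 + 219/883 = 2868/883
2 + 1/(2868/883) = 2 + 883/2868 = 6619/2868
0 + 1/(6619/2868) = 0 + 2868/6619 = 2868/6619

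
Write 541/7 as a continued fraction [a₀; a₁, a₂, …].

Repeatedly divide and take the remainder:
⌊541/7⌋ = 77, remainder 2
⌊7/2⌋ = 3, remainder 1
⌊2/1⌋ = 2, remainder 0

[77; 3, 2]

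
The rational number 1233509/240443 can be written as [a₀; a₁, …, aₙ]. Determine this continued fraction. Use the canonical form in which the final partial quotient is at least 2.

Apply division with remainder until the remainder is 0:
1233509 = 5·240443 + 31294, so a_0 = 5
240443 = 7·31294 + 21385, so a_1 = 7
31294 = 1·21385 + 9909, so a_2 = 1
21385 = 2·9909 + 1567, so a_3 = 2
9909 = 6·1567 + 507, so a_4 = 6
1567 = 3·507 + 46, so a_5 = 3
507 = 11·46 + 1, so a_6 = 11
46 = 46·1 + 0, so a_7 = 46

[5; 7, 1, 2, 6, 3, 11, 46]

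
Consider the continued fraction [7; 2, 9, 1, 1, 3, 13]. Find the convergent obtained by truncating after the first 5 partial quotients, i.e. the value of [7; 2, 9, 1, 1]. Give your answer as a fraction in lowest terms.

a_0 = 7: 7/1
a_1 = 2: 15/2
a_2 = 9: 142/19
a_3 = 1: 157/21
a_4 = 1: 299/40

299/40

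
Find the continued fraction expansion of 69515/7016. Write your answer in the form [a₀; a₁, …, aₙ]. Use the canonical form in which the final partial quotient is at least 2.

[9; 1, 9, 1, 7, 6, 13]

⌊69515/7016⌋ = 9, remainder 6371
⌊7016/6371⌋ = 1, remainder 645
⌊6371/645⌋ = 9, remainder 566
⌊645/566⌋ = 1, remainder 79
⌊566/79⌋ = 7, remainder 13
⌊79/13⌋ = 6, remainder 1
⌊13/1⌋ = 13, remainder 0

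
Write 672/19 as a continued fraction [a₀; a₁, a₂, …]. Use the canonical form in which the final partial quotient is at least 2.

[35; 2, 1, 2, 2]

672 = 35·19 + 7, so a_0 = 35
19 = 2·7 + 5, so a_1 = 2
7 = 1·5 + 2, so a_2 = 1
5 = 2·2 + 1, so a_3 = 2
2 = 2·1 + 0, so a_4 = 2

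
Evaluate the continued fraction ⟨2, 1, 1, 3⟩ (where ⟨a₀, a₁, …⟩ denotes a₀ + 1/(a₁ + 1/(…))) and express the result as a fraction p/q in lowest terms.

Build up convergents one term at a time:
a_0 = 2: 2/1
a_1 = 1: 3/1
a_2 = 1: 5/2
a_3 = 3: 18/7

18/7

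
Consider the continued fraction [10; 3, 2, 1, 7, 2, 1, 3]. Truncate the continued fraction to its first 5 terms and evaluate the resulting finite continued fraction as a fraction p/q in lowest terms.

Compute successive convergents:
a_0 = 10: 10/1
a_1 = 3: 31/3
a_2 = 2: 72/7
a_3 = 1: 103/10
a_4 = 7: 793/77

793/77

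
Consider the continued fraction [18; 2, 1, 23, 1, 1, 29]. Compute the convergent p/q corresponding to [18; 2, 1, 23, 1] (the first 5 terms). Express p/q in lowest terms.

1357/74

a_0 = 18: 18/1
a_1 = 2: 37/2
a_2 = 1: 55/3
a_3 = 23: 1302/71
a_4 = 1: 1357/74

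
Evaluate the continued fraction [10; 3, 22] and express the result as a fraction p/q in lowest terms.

a_0 = 10: 10/1
a_1 = 3: 31/3
a_2 = 22: 692/67

692/67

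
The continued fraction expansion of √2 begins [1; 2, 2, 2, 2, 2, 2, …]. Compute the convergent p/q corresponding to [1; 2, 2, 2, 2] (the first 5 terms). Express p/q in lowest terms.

Start with 2.
2 + 1/(2/1) = 2 + 1/2 = 5/2
2 + 1/(5/2) = 2 + 2/5 = 12/5
2 + 1/(12/5) = 2 + 5/12 = 29/12
1 + 1/(29/12) = 1 + 12/29 = 41/29

41/29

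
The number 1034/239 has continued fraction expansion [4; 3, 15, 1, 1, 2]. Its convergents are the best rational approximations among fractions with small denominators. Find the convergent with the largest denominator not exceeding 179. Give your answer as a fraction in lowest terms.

a_0 = 4: 4/1  (≤ bound)
a_1 = 3: 13/3  (≤ bound)
a_2 = 15: 199/46  (≤ bound)
a_3 = 1: 212/49  (≤ bound)
a_4 = 1: 411/95  (≤ bound)
a_5 = 2: 1034/239  (> 179, stop)

411/95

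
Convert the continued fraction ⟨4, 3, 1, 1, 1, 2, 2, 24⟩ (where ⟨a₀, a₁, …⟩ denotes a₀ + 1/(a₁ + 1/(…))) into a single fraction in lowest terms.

7204/1685

Use the convergent recurrence hₖ = aₖ·hₖ₋₁ + hₖ₋₂ (and likewise for the denominators kₖ):
a_0 = 4: 4/1
a_1 = 3: 13/3
a_2 = 1: 17/4
a_3 = 1: 30/7
a_4 = 1: 47/11
a_5 = 2: 124/29
a_6 = 2: 295/69
a_7 = 24: 7204/1685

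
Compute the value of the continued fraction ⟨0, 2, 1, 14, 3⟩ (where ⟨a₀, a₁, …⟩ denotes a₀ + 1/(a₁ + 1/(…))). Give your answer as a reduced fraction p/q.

Start with 3.
14 + 1/(3/1) = 14 + 1/3 = 43/3
1 + 1/(43/3) = 1 + 3/43 = 46/43
2 + 1/(46/43) = 2 + 43/46 = 135/46
0 + 1/(135/46) = 0 + 46/135 = 46/135

46/135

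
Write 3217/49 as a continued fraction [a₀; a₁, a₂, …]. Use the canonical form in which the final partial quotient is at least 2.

3217 ÷ 49 → quotient 65, remainder 32
49 ÷ 32 → quotient 1, remainder 17
32 ÷ 17 → quotient 1, remainder 15
17 ÷ 15 → quotient 1, remainder 2
15 ÷ 2 → quotient 7, remainder 1
2 ÷ 1 → quotient 2, remainder 0

[65; 1, 1, 1, 7, 2]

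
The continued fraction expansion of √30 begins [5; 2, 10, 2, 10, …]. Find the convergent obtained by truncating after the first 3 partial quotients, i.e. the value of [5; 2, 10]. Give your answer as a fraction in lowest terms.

115/21

Build up convergents one term at a time:
a_0 = 5: 5/1
a_1 = 2: 11/2
a_2 = 10: 115/21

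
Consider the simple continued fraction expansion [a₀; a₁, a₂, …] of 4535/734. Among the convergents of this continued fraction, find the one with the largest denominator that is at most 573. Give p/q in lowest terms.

2181/353

a_0 = 6: 6/1  (≤ bound)
a_1 = 5: 31/5  (≤ bound)
a_2 = 1: 37/6  (≤ bound)
a_3 = 1: 68/11  (≤ bound)
a_4 = 1: 105/17  (≤ bound)
a_5 = 1: 173/28  (≤ bound)
a_6 = 12: 2181/353  (≤ bound)
a_7 = 2: 4535/734  (> 573, stop)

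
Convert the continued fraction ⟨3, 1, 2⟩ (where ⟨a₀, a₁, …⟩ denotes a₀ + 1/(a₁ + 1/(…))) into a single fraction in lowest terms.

Collapse the nested fraction from the inside out:
Start with 2.
1 + 1/(2/1) = 1 + 1/2 = 3/2
3 + 1/(3/2) = 3 + 2/3 = 11/3

11/3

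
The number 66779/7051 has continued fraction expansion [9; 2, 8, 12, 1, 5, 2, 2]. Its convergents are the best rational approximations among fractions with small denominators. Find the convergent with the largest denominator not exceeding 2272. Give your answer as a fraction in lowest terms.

a_0 = 9: 9/1  (≤ bound)
a_1 = 2: 19/2  (≤ bound)
a_2 = 8: 161/17  (≤ bound)
a_3 = 12: 1951/206  (≤ bound)
a_4 = 1: 2112/223  (≤ bound)
a_5 = 5: 12511/1321  (≤ bound)
a_6 = 2: 27134/2865  (> 2272, stop)

12511/1321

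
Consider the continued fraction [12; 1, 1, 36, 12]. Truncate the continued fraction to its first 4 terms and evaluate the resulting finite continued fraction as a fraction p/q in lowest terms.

913/73

Build up convergents one term at a time:
a_0 = 12: 12/1
a_1 = 1: 13/1
a_2 = 1: 25/2
a_3 = 36: 913/73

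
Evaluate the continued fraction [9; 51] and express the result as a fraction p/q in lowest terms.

a_0 = 9: 9/1
a_1 = 51: 460/51

460/51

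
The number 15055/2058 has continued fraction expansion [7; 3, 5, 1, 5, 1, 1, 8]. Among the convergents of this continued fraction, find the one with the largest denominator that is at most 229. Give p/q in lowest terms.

951/130

a_0 = 7: 7/1  (≤ bound)
a_1 = 3: 22/3  (≤ bound)
a_2 = 5: 117/16  (≤ bound)
a_3 = 1: 139/19  (≤ bound)
a_4 = 5: 812/111  (≤ bound)
a_5 = 1: 951/130  (≤ bound)
a_6 = 1: 1763/241  (> 229, stop)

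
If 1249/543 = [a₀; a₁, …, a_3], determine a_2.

⌊1249/543⌋ = 2, remainder 163
⌊543/163⌋ = 3, remainder 54
⌊163/54⌋ = 3, remainder 1

3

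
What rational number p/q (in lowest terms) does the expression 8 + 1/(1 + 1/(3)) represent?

Collapse the nested fraction from the inside out:
Start with 3.
1 + 1/(3/1) = 1 + 1/3 = 4/3
8 + 1/(4/3) = 8 + 3/4 = 35/4

35/4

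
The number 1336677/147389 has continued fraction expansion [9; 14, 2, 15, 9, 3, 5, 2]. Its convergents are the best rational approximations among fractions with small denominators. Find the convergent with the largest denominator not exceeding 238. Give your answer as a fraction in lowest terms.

263/29

List convergents until the denominator exceeds the bound:
a_0 = 9: 9/1  (≤ bound)
a_1 = 14: 127/14  (≤ bound)
a_2 = 2: 263/29  (≤ bound)
a_3 = 15: 4072/449  (> 238, stop)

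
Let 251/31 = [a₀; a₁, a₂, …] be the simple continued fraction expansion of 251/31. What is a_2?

251 ÷ 31 → quotient 8, remainder 3
31 ÷ 3 → quotient 10, remainder 1
3 ÷ 1 → quotient 3, remainder 0

3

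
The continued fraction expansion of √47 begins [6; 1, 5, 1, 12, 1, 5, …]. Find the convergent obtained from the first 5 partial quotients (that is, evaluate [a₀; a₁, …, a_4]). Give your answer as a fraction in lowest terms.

617/90

Work from the innermost term outward:
Start with 12.
1 + 1/(12/1) = 1 + 1/12 = 13/12
5 + 1/(13/12) = 5 + 12/13 = 77/13
1 + 1/(77/13) = 1 + 13/77 = 90/77
6 + 1/(90/77) = 6 + 77/90 = 617/90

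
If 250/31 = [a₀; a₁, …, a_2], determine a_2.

2

⌊250/31⌋ = 8, remainder 2
⌊31/2⌋ = 15, remainder 1
⌊2/1⌋ = 2, remainder 0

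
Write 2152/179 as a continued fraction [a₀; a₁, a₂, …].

⌊2152/179⌋ = 12, remainder 4
⌊179/4⌋ = 44, remainder 3
⌊4/3⌋ = 1, remainder 1
⌊3/1⌋ = 3, remainder 0

[12; 44, 1, 3]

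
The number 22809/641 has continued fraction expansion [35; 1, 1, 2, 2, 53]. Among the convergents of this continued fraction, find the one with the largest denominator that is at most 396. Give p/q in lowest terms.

427/12

a_0 = 35: 35/1  (≤ bound)
a_1 = 1: 36/1  (≤ bound)
a_2 = 1: 71/2  (≤ bound)
a_3 = 2: 178/5  (≤ bound)
a_4 = 2: 427/12  (≤ bound)
a_5 = 53: 22809/641  (> 396, stop)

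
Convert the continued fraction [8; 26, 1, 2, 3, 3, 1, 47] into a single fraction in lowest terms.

440750/54837

a_0 = 8: 8/1
a_1 = 26: 209/26
a_2 = 1: 217/27
a_3 = 2: 643/80
a_4 = 3: 2146/267
a_5 = 3: 7081/881
a_6 = 1: 9227/1148
a_7 = 47: 440750/54837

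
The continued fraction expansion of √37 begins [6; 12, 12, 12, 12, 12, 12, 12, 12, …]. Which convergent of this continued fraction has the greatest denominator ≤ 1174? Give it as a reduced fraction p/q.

882/145

a_0 = 6: 6/1  (≤ bound)
a_1 = 12: 73/12  (≤ bound)
a_2 = 12: 882/145  (≤ bound)
a_3 = 12: 10657/1752  (> 1174, stop)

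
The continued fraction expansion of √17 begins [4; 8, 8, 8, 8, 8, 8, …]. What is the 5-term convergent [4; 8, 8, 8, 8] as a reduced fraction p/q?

Starting at the tail and folding back:
Start with 8.
8 + 1/(8/1) = 8 + 1/8 = 65/8
8 + 1/(65/8) = 8 + 8/65 = 528/65
8 + 1/(528/65) = 8 + 65/528 = 4289/528
4 + 1/(4289/528) = 4 + 528/4289 = 17684/4289

17684/4289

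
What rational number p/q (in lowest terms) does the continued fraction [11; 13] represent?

144/13

Work from the innermost term outward:
Start with 13.
11 + 1/(13/1) = 11 + 1/13 = 144/13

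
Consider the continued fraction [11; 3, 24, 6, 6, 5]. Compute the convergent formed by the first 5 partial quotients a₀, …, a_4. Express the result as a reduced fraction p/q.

Starting at the tail and folding back:
Start with 6.
6 + 1/(6/1) = 6 + 1/6 = 37/6
24 + 1/(37/6) = 24 + 6/37 = 894/37
3 + 1/(894/37) = 3 + 37/894 = 2719/894
11 + 1/(2719/894) = 11 + 894/2719 = 30803/2719

30803/2719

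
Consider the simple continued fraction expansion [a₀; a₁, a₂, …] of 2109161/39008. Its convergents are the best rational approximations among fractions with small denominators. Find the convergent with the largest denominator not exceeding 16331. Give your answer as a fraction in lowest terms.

189353/3502

a_0 = 54: 54/1  (≤ bound)
a_1 = 14: 757/14  (≤ bound)
a_2 = 3: 2325/43  (≤ bound)
a_3 = 2: 5407/100  (≤ bound)
a_4 = 2: 13139/243  (≤ bound)
a_5 = 14: 189353/3502  (≤ bound)
a_6 = 5: 959904/17753  (> 16331, stop)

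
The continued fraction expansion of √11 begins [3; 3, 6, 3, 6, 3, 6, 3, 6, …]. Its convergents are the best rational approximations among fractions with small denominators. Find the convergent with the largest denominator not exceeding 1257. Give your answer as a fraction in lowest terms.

a_0 = 3: 3/1  (≤ bound)
a_1 = 3: 10/3  (≤ bound)
a_2 = 6: 63/19  (≤ bound)
a_3 = 3: 199/60  (≤ bound)
a_4 = 6: 1257/379  (≤ bound)
a_5 = 3: 3970/1197  (≤ bound)
a_6 = 6: 25077/7561  (> 1257, stop)

3970/1197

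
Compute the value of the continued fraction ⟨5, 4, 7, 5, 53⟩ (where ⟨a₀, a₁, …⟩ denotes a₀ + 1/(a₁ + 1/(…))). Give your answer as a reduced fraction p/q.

a_0 = 5: 5/1
a_1 = 4: 21/4
a_2 = 7: 152/29
a_3 = 5: 781/149
a_4 = 53: 41545/7926

41545/7926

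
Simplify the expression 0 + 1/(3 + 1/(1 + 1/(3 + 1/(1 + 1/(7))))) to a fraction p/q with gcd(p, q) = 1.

39/148

Start with 7.
1 + 1/(7/1) = 1 + 1/7 = 8/7
3 + 1/(8/7) = 3 + 7/8 = 31/8
1 + 1/(31/8) = 1 + 8/31 = 39/31
3 + 1/(39/31) = 3 + 31/39 = 148/39
0 + 1/(148/39) = 0 + 39/148 = 39/148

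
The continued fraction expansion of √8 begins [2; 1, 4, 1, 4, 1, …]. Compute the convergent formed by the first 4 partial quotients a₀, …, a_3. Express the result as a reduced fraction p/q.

17/6

Work from the innermost term outward:
Start with 1.
4 + 1/(1/1) = 4 + 1/1 = 5/1
1 + 1/(5/1) = 1 + 1/5 = 6/5
2 + 1/(6/5) = 2 + 5/6 = 17/6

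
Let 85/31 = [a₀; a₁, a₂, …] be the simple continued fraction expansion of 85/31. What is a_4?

Apply division with remainder until the remainder is 0:
⌊85/31⌋ = 2, remainder 23
⌊31/23⌋ = 1, remainder 8
⌊23/8⌋ = 2, remainder 7
⌊8/7⌋ = 1, remainder 1
⌊7/1⌋ = 7, remainder 0

7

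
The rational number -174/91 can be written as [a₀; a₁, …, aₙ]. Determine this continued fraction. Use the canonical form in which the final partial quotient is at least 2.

-174 = -2·91 + 8, so a_0 = -2
91 = 11·8 + 3, so a_1 = 11
8 = 2·3 + 2, so a_2 = 2
3 = 1·2 + 1, so a_3 = 1
2 = 2·1 + 0, so a_4 = 2

[-2; 11, 2, 1, 2]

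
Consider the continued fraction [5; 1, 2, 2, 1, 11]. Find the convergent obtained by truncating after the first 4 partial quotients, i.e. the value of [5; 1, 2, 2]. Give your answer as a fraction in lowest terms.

Use the convergent recurrence hₖ = aₖ·hₖ₋₁ + hₖ₋₂ (and likewise for the denominators kₖ):
a_0 = 5: 5/1
a_1 = 1: 6/1
a_2 = 2: 17/3
a_3 = 2: 40/7

40/7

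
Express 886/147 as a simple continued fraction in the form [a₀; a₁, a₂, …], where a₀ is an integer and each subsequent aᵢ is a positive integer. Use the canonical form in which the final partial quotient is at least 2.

[6; 36, 1, 3]

Repeatedly divide and take the remainder:
⌊886/147⌋ = 6, remainder 4
⌊147/4⌋ = 36, remainder 3
⌊4/3⌋ = 1, remainder 1
⌊3/1⌋ = 3, remainder 0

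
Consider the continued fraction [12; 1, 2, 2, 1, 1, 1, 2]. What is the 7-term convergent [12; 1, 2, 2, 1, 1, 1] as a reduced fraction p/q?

343/27

a_0 = 12: 12/1
a_1 = 1: 13/1
a_2 = 2: 38/3
a_3 = 2: 89/7
a_4 = 1: 127/10
a_5 = 1: 216/17
a_6 = 1: 343/27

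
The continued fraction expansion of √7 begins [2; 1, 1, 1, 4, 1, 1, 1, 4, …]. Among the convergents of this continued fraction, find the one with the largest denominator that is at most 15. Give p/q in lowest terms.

37/14

a_0 = 2: 2/1  (≤ bound)
a_1 = 1: 3/1  (≤ bound)
a_2 = 1: 5/2  (≤ bound)
a_3 = 1: 8/3  (≤ bound)
a_4 = 4: 37/14  (≤ bound)
a_5 = 1: 45/17  (> 15, stop)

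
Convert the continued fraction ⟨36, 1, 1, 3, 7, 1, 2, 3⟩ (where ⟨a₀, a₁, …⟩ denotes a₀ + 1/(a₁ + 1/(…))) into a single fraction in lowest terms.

20442/559

a_0 = 36: 36/1
a_1 = 1: 37/1
a_2 = 1: 73/2
a_3 = 3: 256/7
a_4 = 7: 1865/51
a_5 = 1: 2121/58
a_6 = 2: 6107/167
a_7 = 3: 20442/559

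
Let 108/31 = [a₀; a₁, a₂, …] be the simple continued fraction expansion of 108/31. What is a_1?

Repeatedly divide and take the remainder:
108 = 3·31 + 15, so a_0 = 3
31 = 2·15 + 1, so a_1 = 2

2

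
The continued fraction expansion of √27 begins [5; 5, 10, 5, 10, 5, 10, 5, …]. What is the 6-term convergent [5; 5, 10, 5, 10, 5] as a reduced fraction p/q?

70226/13515

a_0 = 5: 5/1
a_1 = 5: 26/5
a_2 = 10: 265/51
a_3 = 5: 1351/260
a_4 = 10: 13775/2651
a_5 = 5: 70226/13515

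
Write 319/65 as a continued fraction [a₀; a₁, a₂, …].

⌊319/65⌋ = 4, remainder 59
⌊65/59⌋ = 1, remainder 6
⌊59/6⌋ = 9, remainder 5
⌊6/5⌋ = 1, remainder 1
⌊5/1⌋ = 5, remainder 0

[4; 1, 9, 1, 5]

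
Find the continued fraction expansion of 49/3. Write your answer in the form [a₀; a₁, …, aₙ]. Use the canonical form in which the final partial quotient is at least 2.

Run the Euclidean algorithm, recording each quotient:
49 ÷ 3 → quotient 16, remainder 1
3 ÷ 1 → quotient 3, remainder 0

[16; 3]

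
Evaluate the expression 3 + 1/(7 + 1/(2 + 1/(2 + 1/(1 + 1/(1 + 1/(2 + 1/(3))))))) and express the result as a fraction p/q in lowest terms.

Start with 3.
2 + 1/(3/1) = 2 + 1/3 = 7/3
1 + 1/(7/3) = 1 + 3/7 = 10/7
1 + 1/(10/7) = 1 + 7/10 = 17/10
2 + 1/(17/10) = 2 + 10/17 = 44/17
2 + 1/(44/17) = 2 + 17/44 = 105/44
7 + 1/(105/44) = 7 + 44/105 = 779/105
3 + 1/(779/105) = 3 + 105/779 = 2442/779

2442/779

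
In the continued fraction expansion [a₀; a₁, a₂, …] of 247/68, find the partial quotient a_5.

1

⌊247/68⌋ = 3, remainder 43
⌊68/43⌋ = 1, remainder 25
⌊43/25⌋ = 1, remainder 18
⌊25/18⌋ = 1, remainder 7
⌊18/7⌋ = 2, remainder 4
⌊7/4⌋ = 1, remainder 3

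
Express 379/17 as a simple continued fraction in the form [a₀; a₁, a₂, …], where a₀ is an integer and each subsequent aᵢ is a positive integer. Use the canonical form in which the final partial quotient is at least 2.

[22; 3, 2, 2]

Repeatedly divide and take the remainder:
⌊379/17⌋ = 22, remainder 5
⌊17/5⌋ = 3, remainder 2
⌊5/2⌋ = 2, remainder 1
⌊2/1⌋ = 2, remainder 0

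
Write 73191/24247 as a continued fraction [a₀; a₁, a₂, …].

[3; 53, 1, 7, 2, 26]

73191 ÷ 24247 → quotient 3, remainder 450
24247 ÷ 450 → quotient 53, remainder 397
450 ÷ 397 → quotient 1, remainder 53
397 ÷ 53 → quotient 7, remainder 26
53 ÷ 26 → quotient 2, remainder 1
26 ÷ 1 → quotient 26, remainder 0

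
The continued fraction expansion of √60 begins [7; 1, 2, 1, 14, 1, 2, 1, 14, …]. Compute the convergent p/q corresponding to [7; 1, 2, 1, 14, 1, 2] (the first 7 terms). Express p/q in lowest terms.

1433/185

Start with 2.
1 + 1/(2/1) = 1 + 1/2 = 3/2
14 + 1/(3/2) = 14 + 2/3 = 44/3
1 + 1/(44/3) = 1 + 3/44 = 47/44
2 + 1/(47/44) = 2 + 44/47 = 138/47
1 + 1/(138/47) = 1 + 47/138 = 185/138
7 + 1/(185/138) = 7 + 138/185 = 1433/185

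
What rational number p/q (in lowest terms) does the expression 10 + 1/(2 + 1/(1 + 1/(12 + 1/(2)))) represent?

a_0 = 10: 10/1
a_1 = 2: 21/2
a_2 = 1: 31/3
a_3 = 12: 393/38
a_4 = 2: 817/79

817/79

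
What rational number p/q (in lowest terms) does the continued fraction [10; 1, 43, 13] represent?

Starting at the tail and folding back:
Start with 13.
43 + 1/(13/1) = 43 + 1/13 = 560/13
1 + 1/(560/13) = 1 + 13/560 = 573/560
10 + 1/(573/560) = 10 + 560/573 = 6290/573

6290/573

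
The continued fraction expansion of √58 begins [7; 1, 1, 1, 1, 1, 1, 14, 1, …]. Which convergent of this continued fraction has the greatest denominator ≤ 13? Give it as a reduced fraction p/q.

99/13

List convergents until the denominator exceeds the bound:
a_0 = 7: 7/1  (≤ bound)
a_1 = 1: 8/1  (≤ bound)
a_2 = 1: 15/2  (≤ bound)
a_3 = 1: 23/3  (≤ bound)
a_4 = 1: 38/5  (≤ bound)
a_5 = 1: 61/8  (≤ bound)
a_6 = 1: 99/13  (≤ bound)
a_7 = 14: 1447/190  (> 13, stop)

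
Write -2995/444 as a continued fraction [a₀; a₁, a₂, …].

[-7; 3, 1, 13, 8]

Run the Euclidean algorithm, recording each quotient:
-2995 ÷ 444 → quotient -7, remainder 113
444 ÷ 113 → quotient 3, remainder 105
113 ÷ 105 → quotient 1, remainder 8
105 ÷ 8 → quotient 13, remainder 1
8 ÷ 1 → quotient 8, remainder 0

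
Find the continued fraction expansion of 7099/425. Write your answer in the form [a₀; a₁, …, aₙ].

⌊7099/425⌋ = 16, remainder 299
⌊425/299⌋ = 1, remainder 126
⌊299/126⌋ = 2, remainder 47
⌊126/47⌋ = 2, remainder 32
⌊47/32⌋ = 1, remainder 15
⌊32/15⌋ = 2, remainder 2
⌊15/2⌋ = 7, remainder 1
⌊2/1⌋ = 2, remainder 0

[16; 1, 2, 2, 1, 2, 7, 2]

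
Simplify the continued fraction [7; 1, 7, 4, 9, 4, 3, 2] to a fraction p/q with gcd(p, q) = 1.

a_0 = 7: 7/1
a_1 = 1: 8/1
a_2 = 7: 63/8
a_3 = 4: 260/33
a_4 = 9: 2403/305
a_5 = 4: 9872/1253
a_6 = 3: 32019/4064
a_7 = 2: 73910/9381

73910/9381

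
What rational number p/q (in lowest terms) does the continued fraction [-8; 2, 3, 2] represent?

Start with 2.
3 + 1/(2/1) = 3 + 1/2 = 7/2
2 + 1/(7/2) = 2 + 2/7 = 16/7
-8 + 1/(16/7) = -8 + 7/16 = -121/16

-121/16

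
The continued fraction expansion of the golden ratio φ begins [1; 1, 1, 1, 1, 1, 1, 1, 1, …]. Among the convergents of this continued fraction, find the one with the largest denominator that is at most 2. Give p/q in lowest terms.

a_0 = 1: 1/1  (≤ bound)
a_1 = 1: 2/1  (≤ bound)
a_2 = 1: 3/2  (≤ bound)
a_3 = 1: 5/3  (> 2, stop)

3/2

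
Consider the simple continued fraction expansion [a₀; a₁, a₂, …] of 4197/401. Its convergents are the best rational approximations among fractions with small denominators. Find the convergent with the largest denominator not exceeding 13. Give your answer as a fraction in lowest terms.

136/13

a_0 = 10: 10/1  (≤ bound)
a_1 = 2: 21/2  (≤ bound)
a_2 = 6: 136/13  (≤ bound)
a_3 = 1: 157/15  (> 13, stop)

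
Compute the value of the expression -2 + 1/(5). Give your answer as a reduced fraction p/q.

-9/5

Start with 5.
-2 + 1/(5/1) = -2 + 1/5 = -9/5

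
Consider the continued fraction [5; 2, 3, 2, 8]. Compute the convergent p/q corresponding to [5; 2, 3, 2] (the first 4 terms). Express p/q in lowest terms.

a_0 = 5: 5/1
a_1 = 2: 11/2
a_2 = 3: 38/7
a_3 = 2: 87/16

87/16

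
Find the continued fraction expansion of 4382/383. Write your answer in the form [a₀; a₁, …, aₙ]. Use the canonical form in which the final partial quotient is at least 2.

Repeatedly divide and take the remainder:
⌊4382/383⌋ = 11, remainder 169
⌊383/169⌋ = 2, remainder 45
⌊169/45⌋ = 3, remainder 34
⌊45/34⌋ = 1, remainder 11
⌊34/11⌋ = 3, remainder 1
⌊11/1⌋ = 11, remainder 0

[11; 2, 3, 1, 3, 11]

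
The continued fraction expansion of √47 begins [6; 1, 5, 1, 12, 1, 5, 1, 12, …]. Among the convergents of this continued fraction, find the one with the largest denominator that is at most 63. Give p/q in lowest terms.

48/7

a_0 = 6: 6/1  (≤ bound)
a_1 = 1: 7/1  (≤ bound)
a_2 = 5: 41/6  (≤ bound)
a_3 = 1: 48/7  (≤ bound)
a_4 = 12: 617/90  (> 63, stop)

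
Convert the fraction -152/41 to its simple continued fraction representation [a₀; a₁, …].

[-4; 3, 2, 2, 2]

Run the Euclidean algorithm, recording each quotient:
-152 ÷ 41 → quotient -4, remainder 12
41 ÷ 12 → quotient 3, remainder 5
12 ÷ 5 → quotient 2, remainder 2
5 ÷ 2 → quotient 2, remainder 1
2 ÷ 1 → quotient 2, remainder 0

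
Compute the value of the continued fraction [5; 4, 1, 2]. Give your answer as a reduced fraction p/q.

73/14

Use the convergent recurrence hₖ = aₖ·hₖ₋₁ + hₖ₋₂ (and likewise for the denominators kₖ):
a_0 = 5: 5/1
a_1 = 4: 21/4
a_2 = 1: 26/5
a_3 = 2: 73/14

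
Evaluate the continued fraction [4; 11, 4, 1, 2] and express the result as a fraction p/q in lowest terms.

642/157

Start with 2.
1 + 1/(2/1) = 1 + 1/2 = 3/2
4 + 1/(3/2) = 4 + 2/3 = 14/3
11 + 1/(14/3) = 11 + 3/14 = 157/14
4 + 1/(157/14) = 4 + 14/157 = 642/157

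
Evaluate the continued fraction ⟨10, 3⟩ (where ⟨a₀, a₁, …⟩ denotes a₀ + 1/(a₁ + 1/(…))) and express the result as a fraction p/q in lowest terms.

Start with 3.
10 + 1/(3/1) = 10 + 1/3 = 31/3

31/3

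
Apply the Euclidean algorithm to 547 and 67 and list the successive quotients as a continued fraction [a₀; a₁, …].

[8; 6, 11]

Apply division with remainder until the remainder is 0:
547 = 8·67 + 11, so a_0 = 8
67 = 6·11 + 1, so a_1 = 6
11 = 11·1 + 0, so a_2 = 11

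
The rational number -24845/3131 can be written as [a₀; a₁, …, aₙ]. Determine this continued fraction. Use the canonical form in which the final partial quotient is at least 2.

[-8; 15, 2, 2, 1, 3, 2, 3]

Repeatedly divide and take the remainder:
-24845 = -8·3131 + 203, so a_0 = -8
3131 = 15·203 + 86, so a_1 = 15
203 = 2·86 + 31, so a_2 = 2
86 = 2·31 + 24, so a_3 = 2
31 = 1·24 + 7, so a_4 = 1
24 = 3·7 + 3, so a_5 = 3
7 = 2·3 + 1, so a_6 = 2
3 = 3·1 + 0, so a_7 = 3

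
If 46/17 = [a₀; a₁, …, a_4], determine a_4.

2

Repeatedly divide and take the remainder:
46 = 2·17 + 12, so a_0 = 2
17 = 1·12 + 5, so a_1 = 1
12 = 2·5 + 2, so a_2 = 2
5 = 2·2 + 1, so a_3 = 2
2 = 2·1 + 0, so a_4 = 2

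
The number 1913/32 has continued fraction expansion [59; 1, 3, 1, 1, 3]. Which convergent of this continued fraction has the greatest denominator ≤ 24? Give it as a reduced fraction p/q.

a_0 = 59: 59/1  (≤ bound)
a_1 = 1: 60/1  (≤ bound)
a_2 = 3: 239/4  (≤ bound)
a_3 = 1: 299/5  (≤ bound)
a_4 = 1: 538/9  (≤ bound)
a_5 = 3: 1913/32  (> 24, stop)

538/9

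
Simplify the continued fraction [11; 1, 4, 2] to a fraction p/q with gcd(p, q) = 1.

Compute successive convergents:
a_0 = 11: 11/1
a_1 = 1: 12/1
a_2 = 4: 59/5
a_3 = 2: 130/11

130/11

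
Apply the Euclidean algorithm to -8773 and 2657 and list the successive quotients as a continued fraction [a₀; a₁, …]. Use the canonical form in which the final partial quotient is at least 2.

[-4; 1, 2, 3, 5, 8, 6]

-8773 ÷ 2657 → quotient -4, remainder 1855
2657 ÷ 1855 → quotient 1, remainder 802
1855 ÷ 802 → quotient 2, remainder 251
802 ÷ 251 → quotient 3, remainder 49
251 ÷ 49 → quotient 5, remainder 6
49 ÷ 6 → quotient 8, remainder 1
6 ÷ 1 → quotient 6, remainder 0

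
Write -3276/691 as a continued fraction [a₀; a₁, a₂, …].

[-5; 3, 1, 6, 6, 4]

Run the Euclidean algorithm, recording each quotient:
-3276 = -5·691 + 179, so a_0 = -5
691 = 3·179 + 154, so a_1 = 3
179 = 1·154 + 25, so a_2 = 1
154 = 6·25 + 4, so a_3 = 6
25 = 6·4 + 1, so a_4 = 6
4 = 4·1 + 0, so a_5 = 4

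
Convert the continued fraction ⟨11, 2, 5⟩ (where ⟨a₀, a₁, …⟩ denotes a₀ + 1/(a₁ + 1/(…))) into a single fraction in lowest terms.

Start with 5.
2 + 1/(5/1) = 2 + 1/5 = 11/5
11 + 1/(11/5) = 11 + 5/11 = 126/11

126/11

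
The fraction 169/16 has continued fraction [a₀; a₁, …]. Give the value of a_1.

Run the Euclidean algorithm, recording each quotient:
⌊169/16⌋ = 10, remainder 9
⌊16/9⌋ = 1, remainder 7

1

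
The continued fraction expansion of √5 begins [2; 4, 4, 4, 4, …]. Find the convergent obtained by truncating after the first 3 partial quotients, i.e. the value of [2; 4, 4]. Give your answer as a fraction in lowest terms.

38/17

Work from the innermost term outward:
Start with 4.
4 + 1/(4/1) = 4 + 1/4 = 17/4
2 + 1/(17/4) = 2 + 4/17 = 38/17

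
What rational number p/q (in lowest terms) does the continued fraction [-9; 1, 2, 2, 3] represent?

a_0 = -9: -9/1
a_1 = 1: -8/1
a_2 = 2: -25/3
a_3 = 2: -58/7
a_4 = 3: -199/24

-199/24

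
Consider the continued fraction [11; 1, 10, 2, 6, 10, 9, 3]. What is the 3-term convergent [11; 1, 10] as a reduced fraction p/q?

131/11

Work from the innermost term outward:
Start with 10.
1 + 1/(10/1) = 1 + 1/10 = 11/10
11 + 1/(11/10) = 11 + 10/11 = 131/11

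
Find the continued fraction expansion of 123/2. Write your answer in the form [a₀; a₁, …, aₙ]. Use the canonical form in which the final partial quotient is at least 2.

[61; 2]

123 = 61·2 + 1, so a_0 = 61
2 = 2·1 + 0, so a_1 = 2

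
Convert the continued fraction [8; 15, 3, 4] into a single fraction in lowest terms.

Compute successive convergents:
a_0 = 8: 8/1
a_1 = 15: 121/15
a_2 = 3: 371/46
a_3 = 4: 1605/199

1605/199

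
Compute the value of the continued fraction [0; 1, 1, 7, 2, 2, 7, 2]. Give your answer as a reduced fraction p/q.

664/1249

Start with 2.
7 + 1/(2/1) = 7 + 1/2 = 15/2
2 + 1/(15/2) = 2 + 2/15 = 32/15
2 + 1/(32/15) = 2 + 15/32 = 79/32
7 + 1/(79/32) = 7 + 32/79 = 585/79
1 + 1/(585/79) = 1 + 79/585 = 664/585
1 + 1/(664/585) = 1 + 585/664 = 1249/664
0 + 1/(1249/664) = 0 + 664/1249 = 664/1249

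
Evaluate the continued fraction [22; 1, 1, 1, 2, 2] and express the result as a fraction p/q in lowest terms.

a_0 = 22: 22/1
a_1 = 1: 23/1
a_2 = 1: 45/2
a_3 = 1: 68/3
a_4 = 2: 181/8
a_5 = 2: 430/19

430/19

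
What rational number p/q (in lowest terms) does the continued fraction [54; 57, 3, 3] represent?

30952/573

Work from the innermost term outward:
Start with 3.
3 + 1/(3/1) = 3 + 1/3 = 10/3
57 + 1/(10/3) = 57 + 3/10 = 573/10
54 + 1/(573/10) = 54 + 10/573 = 30952/573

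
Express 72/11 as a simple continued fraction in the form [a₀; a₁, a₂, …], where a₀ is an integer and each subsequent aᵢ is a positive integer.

[6; 1, 1, 5]

72 ÷ 11 → quotient 6, remainder 6
11 ÷ 6 → quotient 1, remainder 5
6 ÷ 5 → quotient 1, remainder 1
5 ÷ 1 → quotient 5, remainder 0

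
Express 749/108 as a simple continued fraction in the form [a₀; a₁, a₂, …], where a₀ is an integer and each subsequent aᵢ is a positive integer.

[6; 1, 14, 2, 3]

Repeatedly divide and take the remainder:
749 ÷ 108 → quotient 6, remainder 101
108 ÷ 101 → quotient 1, remainder 7
101 ÷ 7 → quotient 14, remainder 3
7 ÷ 3 → quotient 2, remainder 1
3 ÷ 1 → quotient 3, remainder 0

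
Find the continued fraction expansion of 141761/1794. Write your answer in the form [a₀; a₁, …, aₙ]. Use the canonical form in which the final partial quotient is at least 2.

[79; 51, 3, 1, 8]

Run the Euclidean algorithm, recording each quotient:
⌊141761/1794⌋ = 79, remainder 35
⌊1794/35⌋ = 51, remainder 9
⌊35/9⌋ = 3, remainder 8
⌊9/8⌋ = 1, remainder 1
⌊8/1⌋ = 8, remainder 0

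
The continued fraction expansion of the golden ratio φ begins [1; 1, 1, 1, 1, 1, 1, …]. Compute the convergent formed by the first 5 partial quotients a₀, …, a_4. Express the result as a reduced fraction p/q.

Compute successive convergents:
a_0 = 1: 1/1
a_1 = 1: 2/1
a_2 = 1: 3/2
a_3 = 1: 5/3
a_4 = 1: 8/5

8/5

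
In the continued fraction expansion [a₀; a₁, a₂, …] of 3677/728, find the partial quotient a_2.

1

Apply division with remainder until the remainder is 0:
⌊3677/728⌋ = 5, remainder 37
⌊728/37⌋ = 19, remainder 25
⌊37/25⌋ = 1, remainder 12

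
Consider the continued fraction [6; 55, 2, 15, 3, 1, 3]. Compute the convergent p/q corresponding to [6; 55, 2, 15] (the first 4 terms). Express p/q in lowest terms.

Collapse the nested fraction from the inside out:
Start with 15.
2 + 1/(15/1) = 2 + 1/15 = 31/15
55 + 1/(31/15) = 55 + 15/31 = 1720/31
6 + 1/(1720/31) = 6 + 31/1720 = 10351/1720

10351/1720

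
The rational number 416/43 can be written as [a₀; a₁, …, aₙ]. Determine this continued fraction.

[9; 1, 2, 14]

⌊416/43⌋ = 9, remainder 29
⌊43/29⌋ = 1, remainder 14
⌊29/14⌋ = 2, remainder 1
⌊14/1⌋ = 14, remainder 0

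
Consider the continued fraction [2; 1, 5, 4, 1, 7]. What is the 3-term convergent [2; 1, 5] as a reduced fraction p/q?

Work from the innermost term outward:
Start with 5.
1 + 1/(5/1) = 1 + 1/5 = 6/5
2 + 1/(6/5) = 2 + 5/6 = 17/6

17/6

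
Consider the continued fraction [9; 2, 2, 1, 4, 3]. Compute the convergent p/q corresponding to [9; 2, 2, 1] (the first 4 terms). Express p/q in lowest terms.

66/7

Start with 1.
2 + 1/(1/1) = 2 + 1/1 = 3/1
2 + 1/(3/1) = 2 + 1/3 = 7/3
9 + 1/(7/3) = 9 + 3/7 = 66/7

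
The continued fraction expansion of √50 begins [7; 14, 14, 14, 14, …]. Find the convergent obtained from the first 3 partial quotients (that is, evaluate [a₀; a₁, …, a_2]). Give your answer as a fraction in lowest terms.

1393/197

Start with 14.
14 + 1/(14/1) = 14 + 1/14 = 197/14
7 + 1/(197/14) = 7 + 14/197 = 1393/197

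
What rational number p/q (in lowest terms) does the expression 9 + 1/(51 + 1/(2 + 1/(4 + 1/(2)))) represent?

a_0 = 9: 9/1
a_1 = 51: 460/51
a_2 = 2: 929/103
a_3 = 4: 4176/463
a_4 = 2: 9281/1029

9281/1029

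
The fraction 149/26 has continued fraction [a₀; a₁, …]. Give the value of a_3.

Apply division with remainder until the remainder is 0:
149 = 5·26 + 19, so a_0 = 5
26 = 1·19 + 7, so a_1 = 1
19 = 2·7 + 5, so a_2 = 2
7 = 1·5 + 2, so a_3 = 1

1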